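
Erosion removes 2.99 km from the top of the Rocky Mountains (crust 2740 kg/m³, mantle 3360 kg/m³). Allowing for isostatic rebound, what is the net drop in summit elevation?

0.552 km

Rebound u = e ρ_c/ρ_m = 2.99 km × 2740/3360 = 2.438 km.
Net surface drop = e − u = 2.99 km − 2.438 km = e (ρ_m − ρ_c)/ρ_m = 0.552 km.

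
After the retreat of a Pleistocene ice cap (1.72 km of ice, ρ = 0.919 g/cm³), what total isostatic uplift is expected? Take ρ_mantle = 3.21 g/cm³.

0.492 km

Removing the load lets mantle flow back in; uplift u satisfies ρ_ice t = ρ_m u.
u = t ρ_ice/ρ_m = 1.72 km × 0.919/3.21 = 0.492 km.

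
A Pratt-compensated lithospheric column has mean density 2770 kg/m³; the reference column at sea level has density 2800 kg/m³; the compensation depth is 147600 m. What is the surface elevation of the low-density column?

1600 m

ρ_ref D = ρ (D + h) → h = D (ρ_ref − ρ)/ρ.
h = 147600 m × (2800 − 2770)/2770 = 1600 m.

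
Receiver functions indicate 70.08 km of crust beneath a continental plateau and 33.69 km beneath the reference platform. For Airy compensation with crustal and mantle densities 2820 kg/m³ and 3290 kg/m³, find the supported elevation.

Excess crust Δ = 70.08 km − 33.69 km = 36.39 km, split between elevation h and root r with h + r = Δ.
Airy balance ρ_c h = (ρ_m − ρ_c) r gives r = h ρ_c/(ρ_m − ρ_c), so h (1 + ρ_c/(ρ_m − ρ_c)) = Δ, i.e. h = Δ (ρ_m − ρ_c)/ρ_m.
h = 36.39 km × 470/3290 = 5.2 km.

5.2 km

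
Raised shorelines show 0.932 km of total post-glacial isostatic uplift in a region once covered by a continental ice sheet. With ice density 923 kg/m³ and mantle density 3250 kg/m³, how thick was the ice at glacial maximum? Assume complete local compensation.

u = t ρ_ice/ρ_m → t = u ρ_m/ρ_ice = 0.932 km × 3250/923 = 3.28 km.

3.28 km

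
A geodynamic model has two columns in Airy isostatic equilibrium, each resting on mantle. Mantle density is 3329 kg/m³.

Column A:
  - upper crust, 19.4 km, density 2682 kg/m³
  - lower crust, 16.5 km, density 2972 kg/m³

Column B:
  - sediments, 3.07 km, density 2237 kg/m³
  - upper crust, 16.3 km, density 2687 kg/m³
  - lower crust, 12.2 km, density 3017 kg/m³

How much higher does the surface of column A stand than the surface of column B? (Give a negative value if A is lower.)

0.246 km

For any compensation level in the mantle, the mantle terms cancel and isostasy reduces to e = (Σt_A − Σt_B) − (Σ(ρt)_A − Σ(ρt)_B) / ρ_m.
Σt_A = 35.9 km; Σt_B = 31.57 km; Σ(ρt)_A = 101068.8; Σ(ρt)_B = 87473.09 (in km·kg/m³).
e = (35.9 − 31.57) − (101068.8 − 87473.09) / 3329 = 0.246 km.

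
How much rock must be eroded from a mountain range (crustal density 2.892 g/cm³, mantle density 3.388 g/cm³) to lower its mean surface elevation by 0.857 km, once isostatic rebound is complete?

Net drop Δ = e − u = e − e ρ_c/ρ_m = e (ρ_m − ρ_c)/ρ_m.
e = Δ ρ_m/(ρ_m − ρ_c) = 0.857 km × 3.388/0.496 = 5.85 km.

5.85 km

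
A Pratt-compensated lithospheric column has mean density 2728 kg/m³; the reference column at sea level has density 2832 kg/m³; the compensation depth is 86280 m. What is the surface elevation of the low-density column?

ρ_ref D = ρ (D + h) → h = D (ρ_ref − ρ)/ρ.
h = 86280 m × (2832 − 2728)/2728 = 3290 m.

3290 m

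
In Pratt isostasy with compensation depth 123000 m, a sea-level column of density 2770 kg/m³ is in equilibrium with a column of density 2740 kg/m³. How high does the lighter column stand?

ρ_ref D = ρ (D + h) → h = D (ρ_ref − ρ)/ρ.
h = 123000 m × (2770 − 2740)/2740 = 1350 m.

1350 m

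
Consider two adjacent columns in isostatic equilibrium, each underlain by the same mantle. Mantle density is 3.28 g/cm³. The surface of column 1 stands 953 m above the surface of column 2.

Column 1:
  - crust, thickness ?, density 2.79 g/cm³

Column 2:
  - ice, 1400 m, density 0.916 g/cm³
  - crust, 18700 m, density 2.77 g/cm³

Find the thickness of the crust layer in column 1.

Take the compensation level at the base of the deeper column (depth z_c below the surface of column 1) and equate Σ ρ_i t_i down to z_c; mantle fills any gap and the z_c terms cancel.
Column 1: x×2.79 + (z_c − 0 − x)×3.28
Column 2: 953×0 + 1400×0.916 + 18700×2.77 + (z_c − 953 − 20100)×3.28
The z_c×3.28 term appears on both sides and cancels. Collect the known terms of each column as K = Σ(ρt)_known − 3.28 × (depth of known layers): K_1 = 0 − 3.28×0 = 0; K_2 = 53081.4 − 3.28×(953 + 20100) = −15972.44.
Balance: K_1 − x×(3.28 − 2.79) = K_2, so x = (K_1 − K_2)/(3.28 − 2.79) = 15972.4/0.49 = 32600 m.

32600 m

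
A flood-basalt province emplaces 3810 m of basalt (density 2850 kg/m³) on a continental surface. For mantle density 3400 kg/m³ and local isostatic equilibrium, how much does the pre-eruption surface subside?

3190 m

Subaerial loading: s = t ρ_load / ρ_m.
s = 3810 m × 2850/3400 = 3190 m.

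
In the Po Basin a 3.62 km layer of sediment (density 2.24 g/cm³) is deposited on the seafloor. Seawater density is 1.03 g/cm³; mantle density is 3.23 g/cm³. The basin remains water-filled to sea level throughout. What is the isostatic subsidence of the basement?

Submarine loading: the sediment displaces seawater, and the subsidence is in turn flooded, so s (ρ_m − ρ_w) = t (ρ_sed − ρ_w).
s = 3.62 km × (2.24 − 1.03) / (3.23 − 1.03) = 1.99 km.

1.99 km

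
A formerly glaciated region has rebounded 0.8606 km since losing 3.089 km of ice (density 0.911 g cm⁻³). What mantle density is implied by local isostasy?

3.27 g cm⁻³

ρ_m = ρ_ice t / u = 0.911 × 3.089 km/0.8606 km = 3.27 g cm⁻³.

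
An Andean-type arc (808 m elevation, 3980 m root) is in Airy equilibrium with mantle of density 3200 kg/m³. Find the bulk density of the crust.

ρ_c h = (ρ_m − ρ_c) r → ρ_c (h + r) = ρ_m r → ρ_c = ρ_m r / (h + r).
ρ_c = 3200 × 3980 m / (808 m + 3980 m) = 2660 kg/m³.

2660 kg/m³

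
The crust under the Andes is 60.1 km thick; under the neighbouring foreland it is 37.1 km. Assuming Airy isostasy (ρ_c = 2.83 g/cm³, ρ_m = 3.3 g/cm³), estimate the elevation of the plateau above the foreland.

3.28 km

Excess crust Δ = 60.1 km − 37.1 km = 23 km, split between elevation h and root r with h + r = Δ.
Airy balance ρ_c h = (ρ_m − ρ_c) r gives r = h ρ_c/(ρ_m − ρ_c), so h (1 + ρ_c/(ρ_m − ρ_c)) = Δ, i.e. h = Δ (ρ_m − ρ_c)/ρ_m.
h = 23 km × 0.47/3.3 = 3.28 km.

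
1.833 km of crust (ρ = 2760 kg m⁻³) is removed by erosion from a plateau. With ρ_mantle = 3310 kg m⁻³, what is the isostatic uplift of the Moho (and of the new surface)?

Unloading: uplift u = e ρ_c/ρ_m = 1.833 km × 2760/3310 = 1.53 km.

1.53 km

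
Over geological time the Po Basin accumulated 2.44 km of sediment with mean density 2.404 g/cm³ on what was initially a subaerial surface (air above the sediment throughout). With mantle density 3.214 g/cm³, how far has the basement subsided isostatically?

1.83 km

Subaerial load: s = t ρ_sed / ρ_m = 2.44 km × 2.404/3.214 = 1.83 km.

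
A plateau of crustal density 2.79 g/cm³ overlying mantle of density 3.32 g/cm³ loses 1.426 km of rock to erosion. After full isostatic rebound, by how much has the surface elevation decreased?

Rebound u = e ρ_c/ρ_m = 1.426 km × 2.79/3.32 = 1.198 km.
Net surface drop = e − u = 1.426 km − 1.198 km = e (ρ_m − ρ_c)/ρ_m = 0.228 km.

0.228 km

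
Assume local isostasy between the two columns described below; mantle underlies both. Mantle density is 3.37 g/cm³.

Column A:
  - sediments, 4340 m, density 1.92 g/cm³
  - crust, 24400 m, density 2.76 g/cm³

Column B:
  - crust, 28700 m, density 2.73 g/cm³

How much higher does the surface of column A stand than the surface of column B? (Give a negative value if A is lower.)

For any compensation level in the mantle, the mantle terms cancel and isostasy reduces to e = (Σt_A − Σt_B) − (Σ(ρt)_A − Σ(ρt)_B) / ρ_m.
Σt_A = 28740 m; Σt_B = 28700 m; Σ(ρt)_A = 75676.8; Σ(ρt)_B = 78351 (in m·g/cm³).
e = (28740 − 28700) − (75676.8 − 78351) / 3.37 = 834 m.

834 m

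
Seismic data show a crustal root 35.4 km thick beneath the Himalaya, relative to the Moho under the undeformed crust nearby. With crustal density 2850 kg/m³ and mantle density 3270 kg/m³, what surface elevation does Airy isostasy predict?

5.22 km

In Airy isostatic equilibrium: ρ_c h = (ρ_m − ρ_c) r.
h = r (ρ_m − ρ_c) / ρ_c = 35.4 km × (3270 − 2850) / 2850 = 5.22 km.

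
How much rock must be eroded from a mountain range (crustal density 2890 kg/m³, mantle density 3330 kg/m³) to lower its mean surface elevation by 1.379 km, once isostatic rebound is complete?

10.4 km

Net drop Δ = e − u = e − e ρ_c/ρ_m = e (ρ_m − ρ_c)/ρ_m.
e = Δ ρ_m/(ρ_m − ρ_c) = 1.379 km × 3330/440 = 10.4 km.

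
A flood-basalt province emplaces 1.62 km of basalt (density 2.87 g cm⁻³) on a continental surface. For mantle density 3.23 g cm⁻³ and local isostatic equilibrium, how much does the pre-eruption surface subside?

1.44 km

Subaerial loading: s = t ρ_load / ρ_m.
s = 1.62 km × 2.87/3.23 = 1.44 km.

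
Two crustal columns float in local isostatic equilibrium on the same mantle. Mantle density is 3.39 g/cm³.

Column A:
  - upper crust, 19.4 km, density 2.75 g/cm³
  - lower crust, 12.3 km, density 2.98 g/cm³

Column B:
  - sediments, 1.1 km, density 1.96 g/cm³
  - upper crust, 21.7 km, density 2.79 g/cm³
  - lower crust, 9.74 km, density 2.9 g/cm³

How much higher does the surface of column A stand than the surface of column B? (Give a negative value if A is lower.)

For any compensation level in the mantle, the mantle terms cancel and isostasy reduces to e = (Σt_A − Σt_B) − (Σ(ρt)_A − Σ(ρt)_B) / ρ_m.
Σt_A = 31.7 km; Σt_B = 32.54 km; Σ(ρt)_A = 90.004; Σ(ρt)_B = 90.945 (in km·g/cm³).
e = (31.7 − 32.54) − (90.004 − 90.945) / 3.39 = −0.562 km.

−0.562 km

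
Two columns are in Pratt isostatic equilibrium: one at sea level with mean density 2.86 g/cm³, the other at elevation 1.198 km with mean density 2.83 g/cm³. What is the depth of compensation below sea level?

ρ_ref D = ρ (D + h) → D (ρ_ref − ρ) = ρ h.
D = ρ h/(ρ_ref − ρ) = 2.83 × 1.198 km/(2.86 − 2.83) = 113 km.

113 km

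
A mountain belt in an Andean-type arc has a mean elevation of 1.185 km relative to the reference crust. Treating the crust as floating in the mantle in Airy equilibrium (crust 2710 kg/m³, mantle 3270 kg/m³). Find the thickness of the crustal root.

Equating mass per unit area of the two columns: the weight of the topography is balanced by the buoyancy of the root, ρ_c h = (ρ_m − ρ_c) r.
r = h · ρ_c / (ρ_m − ρ_c) = 1.185 km × 2710 / (3270 − 2710) = 5.73 km.

5.73 km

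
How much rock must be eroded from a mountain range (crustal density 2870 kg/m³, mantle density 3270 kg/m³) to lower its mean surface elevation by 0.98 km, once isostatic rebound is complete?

Net drop Δ = e − u = e − e ρ_c/ρ_m = e (ρ_m − ρ_c)/ρ_m.
e = Δ ρ_m/(ρ_m − ρ_c) = 0.98 km × 3270/400 = 8.01 km.

8.01 km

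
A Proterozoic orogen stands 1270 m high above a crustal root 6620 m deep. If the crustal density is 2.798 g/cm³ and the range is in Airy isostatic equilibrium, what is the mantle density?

3.33 g/cm³

Airy balance: ρ_c h = (ρ_m − ρ_c) r → ρ_m = ρ_c (1 + h/r).
ρ_m = 2.798 × (1 + 1270 m/6620 m) = 3.33 g/cm³.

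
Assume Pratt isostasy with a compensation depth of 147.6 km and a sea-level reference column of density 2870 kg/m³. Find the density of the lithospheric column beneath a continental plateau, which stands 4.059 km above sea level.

2790 kg/m³

Pratt balance: ρ_ref D = ρ (D + h).
ρ = ρ_ref D/(D + h) = 2870 × 147.6 km/(147.6 km + 4.059 km) = 2790 kg/m³.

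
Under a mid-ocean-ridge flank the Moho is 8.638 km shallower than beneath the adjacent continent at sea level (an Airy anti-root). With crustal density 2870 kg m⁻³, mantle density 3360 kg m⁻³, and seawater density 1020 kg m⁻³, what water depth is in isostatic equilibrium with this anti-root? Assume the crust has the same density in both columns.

2.29 km

Replacing a thickness d of crust by seawater at the top must be balanced by replacing crust with mantle at the base: d (ρ_c − ρ_w) = a (ρ_m − ρ_c).
d = a (ρ_m − ρ_c)/(ρ_c − ρ_w) = 8.638 km × 490/1850 = 2.29 km.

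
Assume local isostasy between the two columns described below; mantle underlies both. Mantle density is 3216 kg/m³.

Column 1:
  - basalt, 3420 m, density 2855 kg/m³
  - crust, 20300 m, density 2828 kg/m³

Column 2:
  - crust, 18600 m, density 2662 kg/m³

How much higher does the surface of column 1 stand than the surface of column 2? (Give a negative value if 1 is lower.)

For any compensation level in the mantle, the mantle terms cancel and isostasy reduces to e = (Σt_1 − Σt_2) − (Σ(ρt)_1 − Σ(ρt)_2) / ρ_m.
Σt_1 = 23720 m; Σt_2 = 18600 m; Σ(ρt)_1 = 67172500; Σ(ρt)_2 = 49513200 (in m·kg/m³).
e = (23720 − 18600) − (67172500 − 49513200) / 3216 = −371 m.

−371 m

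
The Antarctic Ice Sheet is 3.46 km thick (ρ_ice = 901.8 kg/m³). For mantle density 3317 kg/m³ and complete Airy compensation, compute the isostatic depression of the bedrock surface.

By Archimedes' principle applied to the lithosphere: the ice load ρ_ice t is balanced by mantle displaced below, ρ_m s.
s = t ρ_ice / ρ_m = 3.46 km × 901.8/3317 = 0.941 km.

0.941 km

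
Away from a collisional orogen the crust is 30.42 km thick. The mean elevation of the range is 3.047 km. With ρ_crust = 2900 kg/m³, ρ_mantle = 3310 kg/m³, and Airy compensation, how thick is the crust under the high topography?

55 km

Root depth r = h ρ_c / (ρ_m − ρ_c) = 3.047 km × 2900 / 410 = 21.55 km.
Total thickness = T + h + r = 30.42 km + 3.047 km + 21.55 km = 55 km.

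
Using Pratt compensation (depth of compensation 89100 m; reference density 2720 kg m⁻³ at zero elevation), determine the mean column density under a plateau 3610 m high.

2610 kg m⁻³

Pratt balance: ρ_ref D = ρ (D + h).
ρ = ρ_ref D/(D + h) = 2720 × 89100 m/(89100 m + 3610 m) = 2610 kg m⁻³.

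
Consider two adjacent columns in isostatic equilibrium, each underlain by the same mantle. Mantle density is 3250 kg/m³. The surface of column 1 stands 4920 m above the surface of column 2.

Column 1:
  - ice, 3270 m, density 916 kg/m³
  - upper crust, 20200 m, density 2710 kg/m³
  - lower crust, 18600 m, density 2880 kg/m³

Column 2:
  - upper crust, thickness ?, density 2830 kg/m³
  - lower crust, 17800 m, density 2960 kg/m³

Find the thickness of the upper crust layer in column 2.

Take the compensation level at the base of the deeper column (depth z_c below the surface of column 1) and equate Σ ρ_i t_i down to z_c; mantle fills any gap and the z_c terms cancel.
Column 1: 3270×916 + 20200×2710 + 18600×2880 + (z_c − 42070)×3250
Column 2: 4920×0 + x×2830 + 17800×2960 + (z_c − 4920 − 17800 − x)×3250
The z_c×3250 term appears on both sides and cancels. Collect the known terms of each column as K = Σ(ρt)_known − 3250 × (depth of known layers): K_1 = 111305320 − 3250×42070 = −25422180; K_2 = 52688000 − 3250×(4920 + 17800) = −21152000.
Balance: K_1 = K_2 − x×(3250 − 2830), so x = (K_2 − K_1)/(3250 − 2830) = 4270180/420 = 10200 m.

10200 m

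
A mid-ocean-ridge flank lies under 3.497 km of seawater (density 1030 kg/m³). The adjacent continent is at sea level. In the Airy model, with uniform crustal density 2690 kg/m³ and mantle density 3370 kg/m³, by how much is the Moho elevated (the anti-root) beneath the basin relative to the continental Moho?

In Airy isostatic equilibrium: replacing crust with seawater at the top is compensated by replacing crust with mantle at the base: d (ρ_c − ρ_w) = a (ρ_m − ρ_c).
a = d (ρ_c − ρ_w)/(ρ_m − ρ_c) = 3.497 km × 1660/680 = 8.54 km.

8.54 km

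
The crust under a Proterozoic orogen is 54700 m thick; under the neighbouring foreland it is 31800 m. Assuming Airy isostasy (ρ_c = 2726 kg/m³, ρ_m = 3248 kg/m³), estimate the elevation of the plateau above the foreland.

3680 m

Excess crust Δ = 54700 m − 31800 m = 22900 m, split between elevation h and root r with h + r = Δ.
Airy balance ρ_c h = (ρ_m − ρ_c) r gives r = h ρ_c/(ρ_m − ρ_c), so h (1 + ρ_c/(ρ_m − ρ_c)) = Δ, i.e. h = Δ (ρ_m − ρ_c)/ρ_m.
h = 22900 m × 522/3248 = 3680 m.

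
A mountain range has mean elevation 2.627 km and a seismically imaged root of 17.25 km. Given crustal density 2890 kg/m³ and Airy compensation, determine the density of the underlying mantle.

3330 kg/m³

Airy balance: ρ_c h = (ρ_m − ρ_c) r → ρ_m = ρ_c (1 + h/r).
ρ_m = 2890 × (1 + 2.627 km/17.25 km) = 3330 kg/m³.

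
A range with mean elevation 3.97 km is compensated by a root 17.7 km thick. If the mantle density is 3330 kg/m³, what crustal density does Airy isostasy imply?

ρ_c h = (ρ_m − ρ_c) r → ρ_c (h + r) = ρ_m r → ρ_c = ρ_m r / (h + r).
ρ_c = 3330 × 17.7 km / (3.97 km + 17.7 km) = 2720 kg/m³.

2720 kg/m³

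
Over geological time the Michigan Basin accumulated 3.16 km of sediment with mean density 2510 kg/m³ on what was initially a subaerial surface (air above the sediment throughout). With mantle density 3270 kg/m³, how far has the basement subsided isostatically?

2.43 km

Subaerial load: s = t ρ_sed / ρ_m = 3.16 km × 2510/3270 = 2.43 km.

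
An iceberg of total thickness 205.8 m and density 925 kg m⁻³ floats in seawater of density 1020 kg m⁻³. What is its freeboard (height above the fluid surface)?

Floating equilibrium: submerged depth d = t ρ_obj/ρ_fluid = 205.8 m × 925/1020 = 186.6 m.
Freeboard = t − d = 205.8 m − 186.6 m = 19.2 m.

19.2 m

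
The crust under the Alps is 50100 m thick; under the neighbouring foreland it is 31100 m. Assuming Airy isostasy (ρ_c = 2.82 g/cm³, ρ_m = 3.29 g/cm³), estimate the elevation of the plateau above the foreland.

2710 m

Excess crust Δ = 50100 m − 31100 m = 19000 m, split between elevation h and root r with h + r = Δ.
Airy balance ρ_c h = (ρ_m − ρ_c) r gives r = h ρ_c/(ρ_m − ρ_c), so h (1 + ρ_c/(ρ_m − ρ_c)) = Δ, i.e. h = Δ (ρ_m − ρ_c)/ρ_m.
h = 19000 m × 0.47/3.29 = 2710 m.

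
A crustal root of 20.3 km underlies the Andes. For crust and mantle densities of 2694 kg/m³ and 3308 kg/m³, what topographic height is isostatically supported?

Equating mass per unit area of the two columns: ρ_c h = (ρ_m − ρ_c) r.
h = r (ρ_m − ρ_c) / ρ_c = 20.3 km × (3308 − 2694) / 2694 = 4.63 km.

4.63 km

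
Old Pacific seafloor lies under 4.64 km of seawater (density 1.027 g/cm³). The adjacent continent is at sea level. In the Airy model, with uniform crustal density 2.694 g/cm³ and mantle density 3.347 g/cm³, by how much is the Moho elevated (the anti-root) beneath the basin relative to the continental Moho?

For local isostatic compensation: replacing crust with seawater at the top is compensated by replacing crust with mantle at the base: d (ρ_c − ρ_w) = a (ρ_m − ρ_c).
a = d (ρ_c − ρ_w)/(ρ_m − ρ_c) = 4.64 km × 1.667/0.653 = 11.8 km.

11.8 km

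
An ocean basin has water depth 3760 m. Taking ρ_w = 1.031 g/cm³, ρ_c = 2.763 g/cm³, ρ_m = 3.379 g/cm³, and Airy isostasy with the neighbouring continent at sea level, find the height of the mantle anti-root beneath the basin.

Balancing pressure at the compensation depth: replacing crust with seawater at the top is compensated by replacing crust with mantle at the base: d (ρ_c − ρ_w) = a (ρ_m − ρ_c).
a = d (ρ_c − ρ_w)/(ρ_m − ρ_c) = 3760 m × 1.732/0.616 = 10600 m.

10600 m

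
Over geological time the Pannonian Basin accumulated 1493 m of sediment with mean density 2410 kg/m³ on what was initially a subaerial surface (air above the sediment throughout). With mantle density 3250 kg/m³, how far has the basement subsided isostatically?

Subaerial load: s = t ρ_sed / ρ_m = 1493 m × 2410/3250 = 1110 m.

1110 m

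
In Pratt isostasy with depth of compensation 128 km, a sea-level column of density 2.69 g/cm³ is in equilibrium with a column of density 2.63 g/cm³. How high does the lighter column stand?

2.92 km

ρ_ref D = ρ (D + h) → h = D (ρ_ref − ρ)/ρ.
h = 128 km × (2.69 − 2.63)/2.63 = 2.92 km.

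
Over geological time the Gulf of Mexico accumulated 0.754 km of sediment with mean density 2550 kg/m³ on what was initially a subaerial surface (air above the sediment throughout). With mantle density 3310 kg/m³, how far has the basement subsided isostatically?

Subaerial load: s = t ρ_sed / ρ_m = 0.754 km × 2550/3310 = 0.581 km.

0.581 km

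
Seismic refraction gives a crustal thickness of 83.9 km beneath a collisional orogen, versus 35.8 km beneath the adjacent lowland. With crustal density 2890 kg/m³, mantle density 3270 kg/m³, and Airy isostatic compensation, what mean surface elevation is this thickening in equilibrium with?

5.59 km

Excess crust Δ = 83.9 km − 35.8 km = 48.1 km, split between elevation h and root r with h + r = Δ.
Airy balance ρ_c h = (ρ_m − ρ_c) r gives r = h ρ_c/(ρ_m − ρ_c), so h (1 + ρ_c/(ρ_m − ρ_c)) = Δ, i.e. h = Δ (ρ_m − ρ_c)/ρ_m.
h = 48.1 km × 380/3270 = 5.59 km.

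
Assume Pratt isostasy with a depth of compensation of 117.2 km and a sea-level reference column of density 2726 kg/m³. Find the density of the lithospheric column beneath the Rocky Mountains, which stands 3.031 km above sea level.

Pratt balance: ρ_ref D = ρ (D + h).
ρ = ρ_ref D/(D + h) = 2726 × 117.2 km/(117.2 km + 3.031 km) = 2660 kg/m³.

2660 kg/m³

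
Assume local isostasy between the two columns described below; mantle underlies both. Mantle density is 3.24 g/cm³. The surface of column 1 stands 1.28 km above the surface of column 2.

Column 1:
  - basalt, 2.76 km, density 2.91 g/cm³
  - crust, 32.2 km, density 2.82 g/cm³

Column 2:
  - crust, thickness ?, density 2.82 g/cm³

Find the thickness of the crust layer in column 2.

24.5 km

Take the compensation level at the base of the deeper column (depth z_c below the surface of column 1) and equate Σ ρ_i t_i down to z_c; mantle fills any gap and the z_c terms cancel.
Column 1: 2.76×2.91 + 32.2×2.82 + (z_c − 34.96)×3.24
Column 2: 1.28×0 + x×2.82 + (z_c − 1.28 − 0 − x)×3.24
The z_c×3.24 term appears on both sides and cancels. Collect the known terms of each column as K = Σ(ρt)_known − 3.24 × (depth of known layers): K_1 = 98.8356 − 3.24×34.96 = −14.4348; K_2 = 0 − 3.24×(1.28 + 0) = −4.1472.
Balance: K_1 = K_2 − x×(3.24 − 2.82), so x = (K_2 − K_1)/(3.24 − 2.82) = 10.2876/0.42 = 24.5 km.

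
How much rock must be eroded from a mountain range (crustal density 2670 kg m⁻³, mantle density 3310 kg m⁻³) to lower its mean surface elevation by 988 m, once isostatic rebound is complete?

5110 m

Net drop Δ = e − u = e − e ρ_c/ρ_m = e (ρ_m − ρ_c)/ρ_m.
e = Δ ρ_m/(ρ_m − ρ_c) = 988 m × 3310/640 = 5110 m.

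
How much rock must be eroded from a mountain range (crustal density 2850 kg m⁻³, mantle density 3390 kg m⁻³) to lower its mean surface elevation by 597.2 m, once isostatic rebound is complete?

3750 m

Net drop Δ = e − u = e − e ρ_c/ρ_m = e (ρ_m − ρ_c)/ρ_m.
e = Δ ρ_m/(ρ_m − ρ_c) = 597.2 m × 3390/540 = 3750 m.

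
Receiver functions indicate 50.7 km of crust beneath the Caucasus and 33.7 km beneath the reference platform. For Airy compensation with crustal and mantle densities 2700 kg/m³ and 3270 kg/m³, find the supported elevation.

2.96 km

Excess crust Δ = 50.7 km − 33.7 km = 17 km, split between elevation h and root r with h + r = Δ.
Airy balance ρ_c h = (ρ_m − ρ_c) r gives r = h ρ_c/(ρ_m − ρ_c), so h (1 + ρ_c/(ρ_m − ρ_c)) = Δ, i.e. h = Δ (ρ_m − ρ_c)/ρ_m.
h = 17 km × 570/3270 = 2.96 km.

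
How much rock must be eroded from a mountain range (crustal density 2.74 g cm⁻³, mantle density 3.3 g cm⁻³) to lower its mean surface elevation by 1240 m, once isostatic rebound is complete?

7310 m

Net drop Δ = e − u = e − e ρ_c/ρ_m = e (ρ_m − ρ_c)/ρ_m.
e = Δ ρ_m/(ρ_m − ρ_c) = 1240 m × 3.3/0.56 = 7310 m.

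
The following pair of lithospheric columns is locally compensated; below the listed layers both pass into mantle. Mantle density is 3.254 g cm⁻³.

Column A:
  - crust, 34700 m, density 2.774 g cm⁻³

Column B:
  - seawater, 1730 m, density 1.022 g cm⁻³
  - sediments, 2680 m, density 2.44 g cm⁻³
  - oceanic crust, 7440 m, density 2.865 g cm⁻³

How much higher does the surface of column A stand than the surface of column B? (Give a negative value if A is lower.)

For any compensation level in the mantle, the mantle terms cancel and isostasy reduces to e = (Σt_A − Σt_B) − (Σ(ρt)_A − Σ(ρt)_B) / ρ_m.
Σt_A = 34700 m; Σt_B = 11850 m; Σ(ρt)_A = 96257.8; Σ(ρt)_B = 29622.86 (in m·g cm⁻³).
e = (34700 − 11850) − (96257.8 − 29622.86) / 3.254 = 2370 m.

2370 m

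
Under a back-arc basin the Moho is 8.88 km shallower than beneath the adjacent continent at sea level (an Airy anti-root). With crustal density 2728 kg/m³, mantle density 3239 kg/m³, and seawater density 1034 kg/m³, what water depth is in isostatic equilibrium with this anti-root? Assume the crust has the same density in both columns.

Replacing a thickness d of crust by seawater at the top must be balanced by replacing crust with mantle at the base: d (ρ_c − ρ_w) = a (ρ_m − ρ_c).
d = a (ρ_m − ρ_c)/(ρ_c − ρ_w) = 8.88 km × 511/1694 = 2.68 km.

2.68 km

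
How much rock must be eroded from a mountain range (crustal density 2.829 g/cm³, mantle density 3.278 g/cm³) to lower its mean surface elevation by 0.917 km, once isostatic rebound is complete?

Net drop Δ = e − u = e − e ρ_c/ρ_m = e (ρ_m − ρ_c)/ρ_m.
e = Δ ρ_m/(ρ_m − ρ_c) = 0.917 km × 3.278/0.449 = 6.69 km.

6.69 km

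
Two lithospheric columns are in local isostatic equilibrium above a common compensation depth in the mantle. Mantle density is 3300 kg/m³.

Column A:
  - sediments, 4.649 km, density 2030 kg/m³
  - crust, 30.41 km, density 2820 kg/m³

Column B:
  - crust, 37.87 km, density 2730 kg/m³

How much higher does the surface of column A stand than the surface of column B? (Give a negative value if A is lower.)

−0.329 km

For any compensation level in the mantle, the mantle terms cancel and isostasy reduces to e = (Σt_A − Σt_B) − (Σ(ρt)_A − Σ(ρt)_B) / ρ_m.
Σt_A = 35.059 km; Σt_B = 37.87 km; Σ(ρt)_A = 95193.67; Σ(ρt)_B = 103385.1 (in km·kg/m³).
e = (35.059 − 37.87) − (95193.67 − 103385.1) / 3300 = −0.329 km.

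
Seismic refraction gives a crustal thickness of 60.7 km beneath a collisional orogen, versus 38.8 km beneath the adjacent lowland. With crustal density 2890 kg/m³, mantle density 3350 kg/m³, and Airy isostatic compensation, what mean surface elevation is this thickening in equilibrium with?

3.01 km

Excess crust Δ = 60.7 km − 38.8 km = 21.9 km, split between elevation h and root r with h + r = Δ.
Airy balance ρ_c h = (ρ_m − ρ_c) r gives r = h ρ_c/(ρ_m − ρ_c), so h (1 + ρ_c/(ρ_m − ρ_c)) = Δ, i.e. h = Δ (ρ_m − ρ_c)/ρ_m.
h = 21.9 km × 460/3350 = 3.01 km.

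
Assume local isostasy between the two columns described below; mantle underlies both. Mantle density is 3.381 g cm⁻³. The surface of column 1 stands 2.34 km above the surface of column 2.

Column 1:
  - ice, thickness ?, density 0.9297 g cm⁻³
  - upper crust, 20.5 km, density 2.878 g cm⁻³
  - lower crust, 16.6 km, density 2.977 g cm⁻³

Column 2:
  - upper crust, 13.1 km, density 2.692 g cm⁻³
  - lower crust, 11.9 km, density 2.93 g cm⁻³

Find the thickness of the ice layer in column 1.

2.16 km

Take the compensation level at the base of the deeper column (depth z_c below the surface of column 1) and equate Σ ρ_i t_i down to z_c; mantle fills any gap and the z_c terms cancel.
Column 1: x×0.9297 + 20.5×2.878 + 16.6×2.977 + (z_c − 37.1 − x)×3.381
Column 2: 2.34×0 + 13.1×2.692 + 11.9×2.93 + (z_c − 2.34 − 25)×3.381
The z_c×3.381 term appears on both sides and cancels. Collect the known terms of each column as K = Σ(ρt)_known − 3.381 × (depth of known layers): K_1 = 108.4172 − 3.381×37.1 = −17.0179; K_2 = 70.1322 − 3.381×(2.34 + 25) = −22.30434.
Balance: K_1 − x×(3.381 − 0.9297) = K_2, so x = (K_1 − K_2)/(3.381 − 0.9297) = 5.28644/2.4513 = 2.16 km.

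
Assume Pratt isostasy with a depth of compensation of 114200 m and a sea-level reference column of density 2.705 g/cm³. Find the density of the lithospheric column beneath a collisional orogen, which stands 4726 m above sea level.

2.6 g/cm³

Pratt balance: ρ_ref D = ρ (D + h).
ρ = ρ_ref D/(D + h) = 2.705 × 114200 m/(114200 m + 4726 m) = 2.6 g/cm³.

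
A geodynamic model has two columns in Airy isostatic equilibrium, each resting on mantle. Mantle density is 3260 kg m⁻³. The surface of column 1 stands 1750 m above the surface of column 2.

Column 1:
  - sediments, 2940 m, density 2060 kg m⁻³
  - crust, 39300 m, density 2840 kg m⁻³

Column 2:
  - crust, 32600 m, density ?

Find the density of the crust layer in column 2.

Take the compensation level at the base of the deeper column (depth z_c below the surface of column 1) and equate Σ ρ_i t_i down to z_c; mantle fills any gap and the z_c terms cancel.
Column 1: 2940×2060 + 39300×2840 + (z_c − 42240)×3260
Column 2: 1750×0 + 32600×ρ + (z_c − 1750 − 32600)×3260
The z_c×3260 term appears on both sides and cancels. Collect the known terms of each column as K = Σ(ρt)_known − 3260 × (depth of known layers): K_1 = 117668400 − 3260×42240 = −20034000; K_2 = 0 − 3260×(1750 + 32600) = −111981000.
Balance: K_1 = K_2 + 32600×ρ, so ρ = (K_1 − K_2)/32600 = 91947000/32600 = 2820 kg m⁻³.

2820 kg m⁻³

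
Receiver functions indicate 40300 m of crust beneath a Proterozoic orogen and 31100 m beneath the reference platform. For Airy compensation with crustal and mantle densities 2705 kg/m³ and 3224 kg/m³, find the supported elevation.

Excess crust Δ = 40300 m − 31100 m = 9200 m, split between elevation h and root r with h + r = Δ.
Airy balance ρ_c h = (ρ_m − ρ_c) r gives r = h ρ_c/(ρ_m − ρ_c), so h (1 + ρ_c/(ρ_m − ρ_c)) = Δ, i.e. h = Δ (ρ_m − ρ_c)/ρ_m.
h = 9200 m × 519/3224 = 1480 m.

1480 m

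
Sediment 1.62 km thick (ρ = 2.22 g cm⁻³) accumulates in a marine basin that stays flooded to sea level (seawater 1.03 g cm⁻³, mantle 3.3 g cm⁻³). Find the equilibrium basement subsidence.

Submarine loading: the sediment displaces seawater, and the subsidence is in turn flooded, so s (ρ_m − ρ_w) = t (ρ_sed − ρ_w).
s = 1.62 km × (2.22 − 1.03) / (3.3 − 1.03) = 0.849 km.

0.849 km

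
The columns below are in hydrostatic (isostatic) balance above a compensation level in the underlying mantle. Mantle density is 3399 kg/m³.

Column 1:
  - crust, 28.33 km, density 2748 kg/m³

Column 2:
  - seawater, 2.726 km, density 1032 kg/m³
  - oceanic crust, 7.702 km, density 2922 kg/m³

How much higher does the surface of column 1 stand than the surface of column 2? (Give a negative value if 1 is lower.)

For any compensation level in the mantle, the mantle terms cancel and isostasy reduces to e = (Σt_1 − Σt_2) − (Σ(ρt)_1 − Σ(ρt)_2) / ρ_m.
Σt_1 = 28.33 km; Σt_2 = 10.428 km; Σ(ρt)_1 = 77850.84; Σ(ρt)_2 = 25318.476 (in km·kg/m³).
e = (28.33 − 10.428) − (77850.84 − 25318.476) / 3399 = 2.45 km.

2.45 km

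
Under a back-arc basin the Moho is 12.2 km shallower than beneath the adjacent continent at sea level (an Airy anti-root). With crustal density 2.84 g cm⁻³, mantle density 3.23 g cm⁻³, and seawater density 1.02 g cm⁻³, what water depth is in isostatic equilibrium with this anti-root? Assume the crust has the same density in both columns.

Replacing a thickness d of crust by seawater at the top must be balanced by replacing crust with mantle at the base: d (ρ_c − ρ_w) = a (ρ_m − ρ_c).
d = a (ρ_m − ρ_c)/(ρ_c − ρ_w) = 12.2 km × 0.39/1.82 = 2.61 km.

2.61 km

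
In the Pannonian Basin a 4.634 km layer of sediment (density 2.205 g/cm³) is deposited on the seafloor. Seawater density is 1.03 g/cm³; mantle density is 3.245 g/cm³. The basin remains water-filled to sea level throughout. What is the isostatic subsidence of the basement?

2.46 km

Submarine loading: the sediment displaces seawater, and the subsidence is in turn flooded, so s (ρ_m − ρ_w) = t (ρ_sed − ρ_w).
s = 4.634 km × (2.205 − 1.03) / (3.245 − 1.03) = 2.46 km.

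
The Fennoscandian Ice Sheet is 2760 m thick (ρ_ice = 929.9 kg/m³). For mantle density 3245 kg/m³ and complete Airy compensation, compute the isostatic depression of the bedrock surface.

Isostatic balance requires: the ice load ρ_ice t is balanced by mantle displaced below, ρ_m s.
s = t ρ_ice / ρ_m = 2760 m × 929.9/3245 = 791 m.

791 m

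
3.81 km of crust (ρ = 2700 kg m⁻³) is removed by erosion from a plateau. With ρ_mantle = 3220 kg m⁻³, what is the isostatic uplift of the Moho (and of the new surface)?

3.19 km

Unloading: uplift u = e ρ_c/ρ_m = 3.81 km × 2700/3220 = 3.19 km.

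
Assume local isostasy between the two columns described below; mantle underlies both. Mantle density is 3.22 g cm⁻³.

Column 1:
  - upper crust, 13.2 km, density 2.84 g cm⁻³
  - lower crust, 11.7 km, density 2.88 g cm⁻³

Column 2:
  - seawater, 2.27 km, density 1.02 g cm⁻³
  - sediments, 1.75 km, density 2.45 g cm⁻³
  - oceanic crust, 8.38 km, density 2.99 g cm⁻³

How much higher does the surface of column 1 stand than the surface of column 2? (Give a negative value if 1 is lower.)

0.225 km

For any compensation level in the mantle, the mantle terms cancel and isostasy reduces to e = (Σt_1 − Σt_2) − (Σ(ρt)_1 − Σ(ρt)_2) / ρ_m.
Σt_1 = 24.9 km; Σt_2 = 12.4 km; Σ(ρt)_1 = 71.184; Σ(ρt)_2 = 31.6591 (in km·g cm⁻³).
e = (24.9 − 12.4) − (71.184 − 31.6591) / 3.22 = 0.225 km.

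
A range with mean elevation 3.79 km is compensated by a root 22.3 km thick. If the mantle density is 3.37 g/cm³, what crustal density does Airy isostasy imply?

2.88 g/cm³

ρ_c h = (ρ_m − ρ_c) r → ρ_c (h + r) = ρ_m r → ρ_c = ρ_m r / (h + r).
ρ_c = 3.37 × 22.3 km / (3.79 km + 22.3 km) = 2.88 g/cm³.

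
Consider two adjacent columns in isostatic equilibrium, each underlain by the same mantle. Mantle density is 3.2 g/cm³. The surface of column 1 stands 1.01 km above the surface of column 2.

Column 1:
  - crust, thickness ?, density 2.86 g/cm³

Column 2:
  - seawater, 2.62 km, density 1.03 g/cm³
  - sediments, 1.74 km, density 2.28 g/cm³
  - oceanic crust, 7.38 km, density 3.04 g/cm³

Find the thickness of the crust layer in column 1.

34.4 km

Take the compensation level at the base of the deeper column (depth z_c below the surface of column 1) and equate Σ ρ_i t_i down to z_c; mantle fills any gap and the z_c terms cancel.
Column 1: x×2.86 + (z_c − 0 − x)×3.2
Column 2: 1.01×0 + 2.62×1.03 + 1.74×2.28 + 7.38×3.04 + (z_c − 1.01 − 11.74)×3.2
The z_c×3.2 term appears on both sides and cancels. Collect the known terms of each column as K = Σ(ρt)_known − 3.2 × (depth of known layers): K_1 = 0 − 3.2×0 = 0; K_2 = 29.101 − 3.2×(1.01 + 11.74) = −11.699.
Balance: K_1 − x×(3.2 − 2.86) = K_2, so x = (K_1 − K_2)/(3.2 − 2.86) = 11.699/0.34 = 34.4 km.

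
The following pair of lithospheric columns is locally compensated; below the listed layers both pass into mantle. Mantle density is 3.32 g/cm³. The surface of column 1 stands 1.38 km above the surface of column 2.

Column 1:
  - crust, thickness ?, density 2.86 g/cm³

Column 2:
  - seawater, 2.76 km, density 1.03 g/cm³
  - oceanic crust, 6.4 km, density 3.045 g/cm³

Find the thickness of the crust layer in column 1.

27.5 km

Take the compensation level at the base of the deeper column (depth z_c below the surface of column 1) and equate Σ ρ_i t_i down to z_c; mantle fills any gap and the z_c terms cancel.
Column 1: x×2.86 + (z_c − 0 − x)×3.32
Column 2: 1.38×0 + 2.76×1.03 + 6.4×3.045 + (z_c − 1.38 − 9.16)×3.32
The z_c×3.32 term appears on both sides and cancels. Collect the known terms of each column as K = Σ(ρt)_known − 3.32 × (depth of known layers): K_1 = 0 − 3.32×0 = 0; K_2 = 22.3308 − 3.32×(1.38 + 9.16) = −12.662.
Balance: K_1 − x×(3.32 − 2.86) = K_2, so x = (K_1 − K_2)/(3.32 − 2.86) = 12.662/0.46 = 27.5 km.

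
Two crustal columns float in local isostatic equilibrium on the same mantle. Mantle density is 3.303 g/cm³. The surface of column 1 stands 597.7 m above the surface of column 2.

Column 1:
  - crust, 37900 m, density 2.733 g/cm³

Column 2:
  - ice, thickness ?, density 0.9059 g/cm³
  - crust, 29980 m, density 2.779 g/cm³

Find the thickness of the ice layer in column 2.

1640 m

Take the compensation level at the base of the deeper column (depth z_c below the surface of column 1) and equate Σ ρ_i t_i down to z_c; mantle fills any gap and the z_c terms cancel.
Column 1: 37900×2.733 + (z_c − 37900)×3.303
Column 2: 597.7×0 + x×0.9059 + 29980×2.779 + (z_c − 597.7 − 29980 − x)×3.303
The z_c×3.303 term appears on both sides and cancels. Collect the known terms of each column as K = Σ(ρt)_known − 3.303 × (depth of known layers): K_1 = 103580.7 − 3.303×37900 = −21603; K_2 = 83314.42 − 3.303×(597.7 + 29980) = −17683.7231.
Balance: K_1 = K_2 − x×(3.303 − 0.9059), so x = (K_2 − K_1)/(3.303 − 0.9059) = 3919.28/2.3971 = 1640 m.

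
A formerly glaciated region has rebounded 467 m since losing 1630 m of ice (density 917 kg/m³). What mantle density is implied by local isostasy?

ρ_m = ρ_ice t / u = 917 × 1630 m/467 m = 3200 kg/m³.

3200 kg/m³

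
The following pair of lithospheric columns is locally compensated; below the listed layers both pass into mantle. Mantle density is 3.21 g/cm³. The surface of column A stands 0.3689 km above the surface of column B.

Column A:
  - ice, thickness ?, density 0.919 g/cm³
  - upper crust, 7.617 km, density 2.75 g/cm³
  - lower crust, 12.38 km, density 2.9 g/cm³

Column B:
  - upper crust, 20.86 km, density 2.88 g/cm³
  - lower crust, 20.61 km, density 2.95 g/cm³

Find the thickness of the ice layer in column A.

Take the compensation level at the base of the deeper column (depth z_c below the surface of column A) and equate Σ ρ_i t_i down to z_c; mantle fills any gap and the z_c terms cancel.
Column A: x×0.919 + 7.617×2.75 + 12.38×2.9 + (z_c − 19.997 − x)×3.21
Column B: 0.3689×0 + 20.86×2.88 + 20.61×2.95 + (z_c − 0.3689 − 41.47)×3.21
The z_c×3.21 term appears on both sides and cancels. Collect the known terms of each column as K = Σ(ρt)_known − 3.21 × (depth of known layers): K_A = 56.84875 − 3.21×19.997 = −7.34162; K_B = 120.8763 − 3.21×(0.3689 + 41.47) = −13.426569.
Balance: K_A − x×(3.21 − 0.919) = K_B, so x = (K_A − K_B)/(3.21 − 0.919) = 6.08495/2.291 = 2.66 km.

2.66 km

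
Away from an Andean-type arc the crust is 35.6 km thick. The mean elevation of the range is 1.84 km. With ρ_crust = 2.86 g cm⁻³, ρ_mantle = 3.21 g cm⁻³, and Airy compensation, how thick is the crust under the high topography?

52.5 km

Root depth r = h ρ_c / (ρ_m − ρ_c) = 1.84 km × 2.86 / 0.35 = 15.04 km.
Total thickness = T + h + r = 35.6 km + 1.84 km + 15.04 km = 52.5 km.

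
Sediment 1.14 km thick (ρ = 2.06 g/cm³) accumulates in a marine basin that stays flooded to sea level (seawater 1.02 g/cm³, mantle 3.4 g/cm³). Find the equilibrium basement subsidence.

Submarine loading: the sediment displaces seawater, and the subsidence is in turn flooded, so s (ρ_m − ρ_w) = t (ρ_sed − ρ_w).
s = 1.14 km × (2.06 − 1.02) / (3.4 − 1.02) = 0.498 km.

0.498 km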